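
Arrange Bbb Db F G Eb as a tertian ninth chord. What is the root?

Eb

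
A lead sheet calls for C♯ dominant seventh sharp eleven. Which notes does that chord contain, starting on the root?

C♯ dominant seventh sharp eleven is a dominant seventh sharp eleven built on C-sharp.
Root: C-sharp
Major 3rd (3rd): E-sharp
Perfect 5th (5th): G-sharp
Minor 7th (7th): B
Augmented 11th (11th): F-double-sharp

C-sharp, E-sharp, G-sharp, B, F-double-sharp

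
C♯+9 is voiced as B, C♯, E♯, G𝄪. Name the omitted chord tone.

D♯

The full C♯+9 chord is C♯, E♯, G𝄪, B, D♯.
Comparing with the voicing, the major 9th (9th) — D♯ — is absent.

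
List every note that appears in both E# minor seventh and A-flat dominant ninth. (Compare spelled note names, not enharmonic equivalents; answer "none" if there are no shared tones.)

none

E# minor seventh = E-sharp, G-sharp, B-sharp, D-sharp.
A-flat dominant ninth = A-flat, C, E-flat, G-flat, B-flat.
Shared: none.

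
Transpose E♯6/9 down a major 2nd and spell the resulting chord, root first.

Transposed root: E# → D# (major 2nd down). So we spell D# six-nine:
- root: D#
- major 3rd: F##
- perfect 5th: A#
- major 6th: B#
- major 9th: E#

D# F## A# B# E#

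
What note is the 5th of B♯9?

F##

Root of B♯9 = B#. The 5th is a perfect 5th: B# up a perfect 5th → F##.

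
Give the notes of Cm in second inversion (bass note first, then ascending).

G  C  Eb

Cm = C–Eb–G; second inversion → fifth (G) lowest.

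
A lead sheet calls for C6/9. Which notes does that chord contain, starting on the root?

C E G A D

C6/9: six-nine on C.
C — root
E — major 3rd
G — perfect 5th
A — major 6th
D — major 9th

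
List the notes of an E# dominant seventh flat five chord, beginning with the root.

E#, G##, B, D#

Root E#, quality dominant seventh flat five:
E# — root
G## — major 3rd
B — diminished 5th
D# — minor 7th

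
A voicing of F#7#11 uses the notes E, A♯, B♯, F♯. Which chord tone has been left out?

C♯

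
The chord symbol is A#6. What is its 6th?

F##

Root of A#6 = A#. The 6th is a major 6th: A# up a major 6th → F##.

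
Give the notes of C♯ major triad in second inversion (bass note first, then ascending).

G#, C#, E#

C♯ major triad = C#–E#–G#; second inversion → fifth (G#) lowest.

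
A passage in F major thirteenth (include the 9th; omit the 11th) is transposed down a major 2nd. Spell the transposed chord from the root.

Eb, G, Bb, D, F, C

F down a major 2nd → Eb. New chord: Eb major thirteenth.
Root: Eb
Major 3rd (3rd): G
Perfect 5th (5th): Bb
Major 7th (7th): D
Major 9th (9th): F
Major 13th (13th): C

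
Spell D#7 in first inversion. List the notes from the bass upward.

D#7 = D♯–F𝄪–A♯–C♯; first inversion → third (F𝄪) lowest.

F𝄪, A♯, C♯, D♯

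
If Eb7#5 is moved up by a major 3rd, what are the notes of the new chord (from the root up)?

G, B, D#, F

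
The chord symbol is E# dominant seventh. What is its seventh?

D-sharp

Root of E# dominant seventh = E-sharp. The 7th is a minor 7th: E-sharp up a minor 7th → D-sharp.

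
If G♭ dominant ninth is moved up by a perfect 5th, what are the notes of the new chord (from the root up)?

D-flat – F – A-flat – C-flat – E-flat

Transposed root: G-flat → D-flat (perfect 5th up). So we spell D-flat dominant ninth:
D-flat — root
F — major 3rd
A-flat — perfect 5th
C-flat — minor 7th
E-flat — major 9th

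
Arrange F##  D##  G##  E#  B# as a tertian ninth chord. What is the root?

Stacking in thirds gives E# – G## – B# – D## – F##, so E# is the root — E# major ninth.

E#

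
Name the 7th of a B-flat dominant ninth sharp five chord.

Root of B-flat dominant ninth sharp five = Bb. The 7th is a minor 7th: Bb up a minor 7th → Ab.

Ab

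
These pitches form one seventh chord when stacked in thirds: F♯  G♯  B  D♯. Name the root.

G♯

Stacking in thirds gives G♯ – B – D♯ – F♯, so G♯ is the root — G♯ minor seventh.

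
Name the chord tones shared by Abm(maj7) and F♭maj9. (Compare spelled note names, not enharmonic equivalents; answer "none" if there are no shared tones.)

Abm(maj7): Ab Cb Eb G
F♭maj9: Fb Ab Cb Eb Gb
Common to both → Ab, Cb, Eb.

Ab, Cb, Eb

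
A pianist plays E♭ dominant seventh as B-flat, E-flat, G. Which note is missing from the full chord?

D-flat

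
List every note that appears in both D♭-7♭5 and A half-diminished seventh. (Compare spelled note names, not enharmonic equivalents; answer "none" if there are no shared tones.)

none

D♭-7♭5: Db Fb Abb Cb
A half-diminished seventh: A C Eb G
Common to both → none.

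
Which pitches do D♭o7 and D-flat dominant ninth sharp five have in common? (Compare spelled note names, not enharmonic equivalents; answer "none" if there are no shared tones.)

D♭o7: D♭ F♭ A𝄫 C𝄫
D-flat dominant ninth sharp five: D♭ F A C♭ E♭
Common to both → D♭.

D♭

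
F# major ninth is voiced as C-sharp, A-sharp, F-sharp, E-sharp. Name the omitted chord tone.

The full F# major ninth chord is F-sharp, A-sharp, C-sharp, E-sharp, G-sharp.
Comparing with the voicing, the major 9th (9th) — G-sharp — is absent.

G-sharp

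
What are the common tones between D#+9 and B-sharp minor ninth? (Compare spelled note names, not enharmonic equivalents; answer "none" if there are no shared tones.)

D♯ F𝄪

D#+9: D♯ F𝄪 A𝄪 C♯ E♯
B-sharp minor ninth: B♯ D♯ F𝄪 A♯ C𝄪
Common to both → D♯, F𝄪.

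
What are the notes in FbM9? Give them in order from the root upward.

Fb, Ab, Cb, Eb, Gb

FbM9: major ninth on Fb.
root → Fb
3rd (major 3rd) → Ab
5th (perfect 5th) → Cb
7th (major 7th) → Eb
9th (major 9th) → Gb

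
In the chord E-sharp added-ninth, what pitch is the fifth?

Root of E-sharp added-ninth = E♯. The 5th is a perfect 5th: E♯ up a perfect 5th → B♯.

B♯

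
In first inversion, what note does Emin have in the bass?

Emin in root position is E–G–B.
First inversion places the third in the bass, which is G.

G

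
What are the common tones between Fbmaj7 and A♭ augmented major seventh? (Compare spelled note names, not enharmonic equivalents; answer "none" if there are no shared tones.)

A♭

Fbmaj7: F♭ A♭ C♭ E♭
A♭ augmented major seventh: A♭ C E G
Common to both → A♭.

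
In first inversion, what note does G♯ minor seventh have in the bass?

B

G♯ minor seventh in root position is G♯–B–D♯–F♯.
First inversion places the third in the bass, which is B.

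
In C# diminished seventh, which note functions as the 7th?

Root of C# diminished seventh = C-sharp. The 7th is a diminished 7th: C-sharp up a diminished 7th → B-flat.

B-flat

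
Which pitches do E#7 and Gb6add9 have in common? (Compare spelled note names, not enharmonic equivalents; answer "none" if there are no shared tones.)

E#7 = E#, G##, B#, D#.
Gb6add9 = Gb, Bb, Db, Eb, Ab.
Shared: none.

none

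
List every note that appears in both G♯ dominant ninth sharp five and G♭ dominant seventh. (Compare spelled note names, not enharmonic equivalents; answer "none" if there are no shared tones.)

none

G♯ dominant ninth sharp five = G-sharp, B-sharp, D-double-sharp, F-sharp, A-sharp.
G♭ dominant seventh = G-flat, B-flat, D-flat, F-flat.
Shared: none.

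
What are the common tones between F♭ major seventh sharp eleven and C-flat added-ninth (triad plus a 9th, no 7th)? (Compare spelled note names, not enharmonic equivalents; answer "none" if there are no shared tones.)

F♭ major seventh sharp eleven: Fb Ab Cb Eb Bb
C-flat added-ninth: Cb Eb Gb Db
Common to both → Cb, Eb.

Cb Eb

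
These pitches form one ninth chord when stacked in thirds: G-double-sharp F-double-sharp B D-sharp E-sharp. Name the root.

E-sharp

Arranged so that each adjacent pair is a third by letter name: E-sharp – G-double-sharp – B – D-sharp – F-double-sharp.
The bottom of that stack, E-sharp, is the root (this is E-sharp dominant ninth flat five).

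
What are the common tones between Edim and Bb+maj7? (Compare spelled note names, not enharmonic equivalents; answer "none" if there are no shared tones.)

Bb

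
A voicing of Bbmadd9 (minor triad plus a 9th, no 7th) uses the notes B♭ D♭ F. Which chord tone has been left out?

Bbmadd9 = B♭, D♭, F, C. The voicing lacks the 9th (major 9th), C.

C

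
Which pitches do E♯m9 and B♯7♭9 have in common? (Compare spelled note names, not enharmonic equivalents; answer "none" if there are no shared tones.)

B#, F##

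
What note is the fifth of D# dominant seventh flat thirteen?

A#

Root of D# dominant seventh flat thirteen = D#. The 5th is a perfect 5th: D# up a perfect 5th → A#.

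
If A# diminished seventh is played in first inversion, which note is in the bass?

A# diminished seventh = A#–C#–E–G. First inversion → third in the bass = C#.

C#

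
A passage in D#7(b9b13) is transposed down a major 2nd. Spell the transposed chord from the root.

D# down a major 2nd → C#. New chord: C# dominant seventh flat nine flat thirteen.
root → C#
3rd (major 3rd) → E#
5th (perfect 5th) → G#
7th (minor 7th) → B
9th (minor 9th) → D
13th (minor 13th) → A

C#, E#, G#, B, D, A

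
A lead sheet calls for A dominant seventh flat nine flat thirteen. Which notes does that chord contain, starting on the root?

A C# E G Bb F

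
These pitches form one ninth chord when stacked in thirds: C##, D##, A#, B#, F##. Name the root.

Arranged so that each adjacent pair is a third by letter name: B# – D## – F## – A# – C##.
The bottom of that stack, B#, is the root (this is B# dominant ninth).

B#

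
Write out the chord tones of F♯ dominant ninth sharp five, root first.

F♯ dominant ninth sharp five is a dominant ninth sharp five built on F-sharp.
F-sharp — root
A-sharp — major 3rd
C-double-sharp — augmented 5th
E — minor 7th
G-sharp — major 9th

F-sharp, A-sharp, C-double-sharp, E, G-sharp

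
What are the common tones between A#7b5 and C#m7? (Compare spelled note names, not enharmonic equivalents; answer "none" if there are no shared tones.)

E G♯

A#7b5: A♯ C𝄪 E G♯
C#m7: C♯ E G♯ B
Common to both → E, G♯.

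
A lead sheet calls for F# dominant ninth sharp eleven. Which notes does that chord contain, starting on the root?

Root F#, quality dominant ninth sharp eleven:
root → F#
3rd (major 3rd) → A#
5th (perfect 5th) → C#
7th (minor 7th) → E
9th (major 9th) → G#
11th (augmented 11th) → B#

F#, A#, C#, E, G#, B#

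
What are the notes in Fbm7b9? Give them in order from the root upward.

F♭ – A𝄫 – C♭ – E𝄫 – G𝄫

Fbm7b9 is a minor seventh flat nine built on F♭.
Root: F♭
Minor 3rd (3rd): A𝄫
Perfect 5th (5th): C♭
Minor 7th (7th): E𝄫
Minor 9th (9th): G𝄫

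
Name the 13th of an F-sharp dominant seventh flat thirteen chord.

D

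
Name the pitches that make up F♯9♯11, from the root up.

F#, A#, C#, E, G#, B#

F♯9♯11 is a dominant ninth sharp eleven built on F#.
- root: F#
- major 3rd: A#
- perfect 5th: C#
- minor 7th: E
- major 9th: G#
- augmented 11th: B#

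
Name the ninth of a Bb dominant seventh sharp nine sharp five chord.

C♯

Bb dominant seventh sharp nine sharp five is built on B♭; its 9th is an augmented 9th above the root.
A second above B uses the letter C, and the augmented 9th above B♭ is C♯.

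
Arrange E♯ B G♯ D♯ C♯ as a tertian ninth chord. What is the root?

C♯

Stacking in thirds gives C♯ – E♯ – G♯ – B – D♯, so C♯ is the root — C♯ dominant ninth.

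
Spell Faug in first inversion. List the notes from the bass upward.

A, C#, F

In root position, Faug is F–A–C#.
First inversion puts the third (A) in the bass.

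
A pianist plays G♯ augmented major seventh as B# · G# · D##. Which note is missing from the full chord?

G♯ augmented major seventh = G#, B#, D##, F##. The voicing lacks the 7th (major 7th), F##.

F##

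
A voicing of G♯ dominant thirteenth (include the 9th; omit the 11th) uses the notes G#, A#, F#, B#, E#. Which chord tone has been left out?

D#

G♯ dominant thirteenth = G#, B#, D#, F#, A#, E#. The voicing lacks the 5th (perfect 5th), D#.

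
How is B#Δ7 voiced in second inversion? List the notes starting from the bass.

F𝄪, A𝄪, B♯, D𝄪

In root position, B#Δ7 is B♯–D𝄪–F𝄪–A𝄪.
Second inversion puts the fifth (F𝄪) in the bass.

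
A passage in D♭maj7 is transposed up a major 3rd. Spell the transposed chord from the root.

F  A  C  E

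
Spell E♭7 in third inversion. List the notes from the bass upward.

Db Eb G Bb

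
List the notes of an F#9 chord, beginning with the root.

F#9 is a dominant ninth built on F#.
root → F#
3rd (major 3rd) → A#
5th (perfect 5th) → C#
7th (minor 7th) → E
9th (major 9th) → G#

F# – A# – C# – E – G#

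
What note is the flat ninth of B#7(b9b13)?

B#7(b9b13) is built on B♯; its 9th is a minor 9th above the root.
A second above B uses the letter C, and the minor 9th above B♯ is C♯.

C♯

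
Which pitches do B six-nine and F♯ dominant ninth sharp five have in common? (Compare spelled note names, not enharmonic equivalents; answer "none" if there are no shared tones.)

B six-nine = B, D-sharp, F-sharp, G-sharp, C-sharp.
F♯ dominant ninth sharp five = F-sharp, A-sharp, C-double-sharp, E, G-sharp.
Shared: F-sharp, G-sharp.

F-sharp G-sharp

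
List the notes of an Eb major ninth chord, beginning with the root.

Eb major ninth is a major ninth built on E-flat.
E-flat — root
G — major 3rd
B-flat — perfect 5th
D — major 7th
F — major 9th

E-flat  G  B-flat  D  F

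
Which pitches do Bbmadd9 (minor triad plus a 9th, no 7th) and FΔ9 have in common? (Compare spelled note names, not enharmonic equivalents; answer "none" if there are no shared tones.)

F – C

Bbmadd9: Bb Db F C
FΔ9: F A C E G
Common to both → F, C.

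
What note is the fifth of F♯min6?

C#

F♯min6 is built on F#; its 5th is a perfect 5th above the root.
A fifth above F uses the letter C, and the perfect 5th above F# is C#.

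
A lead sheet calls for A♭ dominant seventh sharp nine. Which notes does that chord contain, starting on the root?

Ab, C, Eb, Gb, B

Root Ab, quality dominant seventh sharp nine:
Ab — root
C — major 3rd
Eb — perfect 5th
Gb — minor 7th
B — augmented 9th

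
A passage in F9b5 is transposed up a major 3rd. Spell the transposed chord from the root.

A major 3rd up from F is A, so the new chord is A dominant ninth flat five.
- root: A
- major 3rd: C#
- diminished 5th: Eb
- minor 7th: G
- major 9th: B

A C# Eb G B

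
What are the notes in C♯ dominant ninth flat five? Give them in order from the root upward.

Root C♯, quality dominant ninth flat five:
root → C♯
3rd (major 3rd) → E♯
5th (diminished 5th) → G
7th (minor 7th) → B
9th (major 9th) → D♯

C♯, E♯, G, B, D♯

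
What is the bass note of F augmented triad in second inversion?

C#

F augmented triad in root position is F–A–C#.
Second inversion places the fifth in the bass, which is C#.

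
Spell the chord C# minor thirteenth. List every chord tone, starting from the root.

C# minor thirteenth: minor thirteenth on C-sharp.
- root: C-sharp
- minor 3rd: E
- perfect 5th: G-sharp
- minor 7th: B
- major 9th: D-sharp
- perfect 11th: F-sharp
- major 13th: A-sharp

C-sharp E G-sharp B D-sharp F-sharp A-sharp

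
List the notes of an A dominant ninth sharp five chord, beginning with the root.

A, C-sharp, E-sharp, G, B

A dominant ninth sharp five is a dominant ninth sharp five built on A.
root → A
3rd (major 3rd) → C-sharp
5th (augmented 5th) → E-sharp
7th (minor 7th) → G
9th (major 9th) → B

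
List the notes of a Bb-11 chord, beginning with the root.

B♭, D♭, F, A♭, C, E♭

Bb-11 is a minor eleventh built on B♭.
root → B♭
3rd (minor 3rd) → D♭
5th (perfect 5th) → F
7th (minor 7th) → A♭
9th (major 9th) → C
11th (perfect 11th) → E♭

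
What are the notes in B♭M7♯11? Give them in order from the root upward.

Root Bb, quality major seventh sharp eleven:
- root: Bb
- major 3rd: D
- perfect 5th: F
- major 7th: A
- augmented 11th: E

Bb – D – F – A – E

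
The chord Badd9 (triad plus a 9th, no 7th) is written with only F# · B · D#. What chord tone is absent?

C#

The full Badd9 chord is B, D#, F#, C#.
Comparing with the voicing, the major 9th (9th) — C# — is absent.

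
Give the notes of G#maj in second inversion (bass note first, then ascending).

In root position, G#maj is G♯–B♯–D♯.
Second inversion puts the fifth (D♯) in the bass.

D♯ – G♯ – B♯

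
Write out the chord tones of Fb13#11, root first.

Root Fb, quality dominant thirteenth sharp eleven:
root → Fb
3rd (major 3rd) → Ab
5th (perfect 5th) → Cb
7th (minor 7th) → Ebb
9th (major 9th) → Gb
11th (augmented 11th) → Bb
13th (major 13th) → Db

Fb, Ab, Cb, Ebb, Gb, Bb, Db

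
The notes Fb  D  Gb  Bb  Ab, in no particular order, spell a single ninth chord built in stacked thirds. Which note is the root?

Stacking in thirds gives Gb – Bb – D – Fb – Ab, so Gb is the root — Gb dominant ninth sharp five.

Gb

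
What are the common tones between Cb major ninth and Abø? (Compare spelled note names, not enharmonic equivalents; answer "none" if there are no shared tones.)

Cb, Gb

Cb major ninth = Cb, Eb, Gb, Bb, Db.
Abø = Ab, Cb, Ebb, Gb.
Shared: Cb, Gb.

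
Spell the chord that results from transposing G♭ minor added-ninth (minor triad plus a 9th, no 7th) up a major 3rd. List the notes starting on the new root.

G-flat up a major 3rd → B-flat. New chord: B-flat minor added-ninth.
Root: B-flat
Minor 3rd (3rd): D-flat
Perfect 5th (5th): F
Major 9th (9th): C

B-flat  D-flat  F  C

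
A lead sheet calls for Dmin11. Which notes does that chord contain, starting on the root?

Root D, quality minor eleventh:
D — root
F — minor 3rd
A — perfect 5th
C — minor 7th
E — major 9th
G — perfect 11th

D F A C E G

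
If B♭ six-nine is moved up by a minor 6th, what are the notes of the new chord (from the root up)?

G-flat  B-flat  D-flat  E-flat  A-flat

B-flat up a minor 6th → G-flat. New chord: G-flat six-nine.
Root: G-flat
Major 3rd (3rd): B-flat
Perfect 5th (5th): D-flat
Major 6th (6th): E-flat
Major 9th (9th): A-flat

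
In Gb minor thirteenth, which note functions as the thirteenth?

Eb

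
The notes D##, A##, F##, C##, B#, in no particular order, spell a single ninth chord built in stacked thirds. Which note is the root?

B#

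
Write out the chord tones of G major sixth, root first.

G B D E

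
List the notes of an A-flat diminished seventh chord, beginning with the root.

A-flat – C-flat – E-double-flat – G-double-flat

Root A-flat, quality diminished seventh:
A-flat — root
C-flat — minor 3rd
E-double-flat — diminished 5th
G-double-flat — diminished 7th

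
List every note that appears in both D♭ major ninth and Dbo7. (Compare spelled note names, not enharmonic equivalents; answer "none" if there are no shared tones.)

Db

D♭ major ninth: Db F Ab C Eb
Dbo7: Db Fb Abb Cbb
Common to both → Db.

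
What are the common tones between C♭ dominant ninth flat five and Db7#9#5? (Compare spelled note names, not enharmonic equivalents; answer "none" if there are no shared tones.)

C♭ dominant ninth flat five: Cb Eb Gbb Bbb Db
Db7#9#5: Db F A Cb E
Common to both → Cb, Db.

Cb  Db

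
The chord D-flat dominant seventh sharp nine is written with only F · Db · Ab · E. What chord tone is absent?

D-flat dominant seventh sharp nine = Db, F, Ab, Cb, E. The voicing lacks the 7th (minor 7th), Cb.

Cb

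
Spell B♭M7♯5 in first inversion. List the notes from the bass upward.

In root position, B♭M7♯5 is Bb–D–F#–A.
First inversion puts the third (D) in the bass.

D F# A Bb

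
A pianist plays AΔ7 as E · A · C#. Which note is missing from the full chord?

G#

The full AΔ7 chord is A, C#, E, G#.
Comparing with the voicing, the major 7th (7th) — G# — is absent.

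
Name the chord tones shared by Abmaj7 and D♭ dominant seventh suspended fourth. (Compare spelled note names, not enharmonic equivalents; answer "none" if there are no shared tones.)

Ab

Abmaj7 = Ab, C, Eb, G.
D♭ dominant seventh suspended fourth = Db, Gb, Ab, Cb.
Shared: Ab.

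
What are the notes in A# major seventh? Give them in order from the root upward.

A# major seventh is a major seventh built on A-sharp.
Root: A-sharp
Major 3rd (3rd): C-double-sharp
Perfect 5th (5th): E-sharp
Major 7th (7th): G-double-sharp

A-sharp – C-double-sharp – E-sharp – G-double-sharp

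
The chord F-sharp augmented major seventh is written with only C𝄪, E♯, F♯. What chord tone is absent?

A♯

F-sharp augmented major seventh = F♯, A♯, C𝄪, E♯. The voicing lacks the 3rd (major 3rd), A♯.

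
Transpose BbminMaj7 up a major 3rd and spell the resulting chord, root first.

D, F, A, C#

Transposed root: Bb → D (major 3rd up). So we spell D minor-major seventh:
Root: D
Minor 3rd (3rd): F
Perfect 5th (5th): A
Major 7th (7th): C#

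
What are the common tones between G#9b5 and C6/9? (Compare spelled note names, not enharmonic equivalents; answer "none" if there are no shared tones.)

D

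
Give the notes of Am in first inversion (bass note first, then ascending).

C – E – A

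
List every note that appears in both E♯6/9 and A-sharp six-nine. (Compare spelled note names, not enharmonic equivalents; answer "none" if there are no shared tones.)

E♯ – B♯ – C𝄪 – F𝄪

E♯6/9 = E♯, G𝄪, B♯, C𝄪, F𝄪.
A-sharp six-nine = A♯, C𝄪, E♯, F𝄪, B♯.
Shared: E♯, B♯, C𝄪, F𝄪.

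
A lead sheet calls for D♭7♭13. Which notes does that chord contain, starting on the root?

Db  F  Ab  Cb  Bbb

Root Db, quality dominant seventh flat thirteen:
Root: Db
Major 3rd (3rd): F
Perfect 5th (5th): Ab
Minor 7th (7th): Cb
Minor 13th (13th): Bbb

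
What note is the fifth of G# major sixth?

G# major sixth is built on G#; its 5th is a perfect 5th above the root.
A fifth above G uses the letter D, and the perfect 5th above G# is D#.

D#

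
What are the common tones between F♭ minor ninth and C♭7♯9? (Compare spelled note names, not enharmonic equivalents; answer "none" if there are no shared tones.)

Cb, Gb

F♭ minor ninth: Fb Abb Cb Ebb Gb
C♭7♯9: Cb Eb Gb Bbb D
Common to both → Cb, Gb.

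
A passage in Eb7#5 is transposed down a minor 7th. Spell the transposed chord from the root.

F – A – C# – Eb

Transposed root: Eb → F (minor 7th down). So we spell F augmented seventh:
Root: F
Major 3rd (3rd): A
Augmented 5th (5th): C#
Minor 7th (7th): Eb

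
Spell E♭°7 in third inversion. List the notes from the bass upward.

Dbb Eb Gb Bbb

E♭°7 = Eb–Gb–Bbb–Dbb; third inversion → seventh (Dbb) lowest.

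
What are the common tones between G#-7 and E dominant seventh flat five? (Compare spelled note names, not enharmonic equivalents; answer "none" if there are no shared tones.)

G#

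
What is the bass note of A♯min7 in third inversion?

G#

A♯min7 in root position is A#–C#–E#–G#.
Third inversion places the seventh in the bass, which is G#.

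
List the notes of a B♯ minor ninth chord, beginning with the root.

Root B-sharp, quality minor ninth:
B-sharp — root
D-sharp — minor 3rd
F-double-sharp — perfect 5th
A-sharp — minor 7th
C-double-sharp — major 9th

B-sharp, D-sharp, F-double-sharp, A-sharp, C-double-sharp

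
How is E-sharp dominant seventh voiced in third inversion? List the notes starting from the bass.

In root position, E-sharp dominant seventh is E-sharp–G-double-sharp–B-sharp–D-sharp.
Third inversion puts the seventh (D-sharp) in the bass.

D-sharp – E-sharp – G-double-sharp – B-sharp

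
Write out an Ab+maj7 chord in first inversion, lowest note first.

C, E, G, Ab

Ab+maj7 = Ab–C–E–G; first inversion → third (C) lowest.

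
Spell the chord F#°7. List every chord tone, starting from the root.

Root F#, quality diminished seventh:
- root: F#
- minor 3rd: A
- diminished 5th: C
- diminished 7th: Eb

F#  A  C  Eb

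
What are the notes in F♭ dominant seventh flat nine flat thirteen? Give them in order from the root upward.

F-flat – A-flat – C-flat – E-double-flat – G-double-flat – D-double-flat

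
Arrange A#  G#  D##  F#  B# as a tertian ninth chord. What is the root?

Stacking in thirds gives G# – B# – D## – F# – A#, so G# is the root — G# dominant ninth sharp five.

G#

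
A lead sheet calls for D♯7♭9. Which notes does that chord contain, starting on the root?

D♯ F𝄪 A♯ C♯ E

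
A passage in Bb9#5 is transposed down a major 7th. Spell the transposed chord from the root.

Bb down a major 7th → Cb. New chord: Cb dominant ninth sharp five.
Cb — root
Eb — major 3rd
G — augmented 5th
Bbb — minor 7th
Db — major 9th

Cb, Eb, G, Bbb, Db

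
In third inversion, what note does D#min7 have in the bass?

D#min7 = D#–F#–A#–C#. Third inversion → seventh in the bass = C#.

C#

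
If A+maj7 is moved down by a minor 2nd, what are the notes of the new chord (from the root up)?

Transposed root: A → G# (minor 2nd down). So we spell G# augmented major seventh:
Root: G#
Major 3rd (3rd): B#
Augmented 5th (5th): D##
Major 7th (7th): F##

G#, B#, D##, F##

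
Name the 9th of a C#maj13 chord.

D#

Root of C#maj13 = C#. The 9th is a major 9th: C# up a major 9th → D#.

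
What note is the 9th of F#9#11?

Root of F#9#11 = F#. The 9th is a major 9th: F# up a major 9th → G#.

G#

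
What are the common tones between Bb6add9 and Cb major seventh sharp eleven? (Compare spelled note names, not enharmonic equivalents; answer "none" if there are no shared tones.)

Bb6add9: Bb D F G C
Cb major seventh sharp eleven: Cb Eb Gb Bb F
Common to both → Bb, F.

Bb  F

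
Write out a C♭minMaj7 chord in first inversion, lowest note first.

In root position, C♭minMaj7 is Cb–Ebb–Gb–Bb.
First inversion puts the third (Ebb) in the bass.

Ebb, Gb, Bb, Cb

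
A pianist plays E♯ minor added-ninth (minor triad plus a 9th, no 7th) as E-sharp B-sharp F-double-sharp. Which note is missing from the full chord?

G-sharp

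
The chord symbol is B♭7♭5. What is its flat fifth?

F♭

B♭7♭5 is built on B♭; its 5th is a diminished 5th above the root.
A fifth above B uses the letter F, and the diminished 5th above B♭ is F♭.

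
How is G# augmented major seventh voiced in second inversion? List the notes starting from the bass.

D-double-sharp F-double-sharp G-sharp B-sharp

G# augmented major seventh = G-sharp–B-sharp–D-double-sharp–F-double-sharp; second inversion → fifth (D-double-sharp) lowest.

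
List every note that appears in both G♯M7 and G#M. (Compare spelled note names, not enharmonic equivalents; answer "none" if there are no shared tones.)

G#  B#  D#

G♯M7: G# B# D# F##
G#M: G# B# D#
Common to both → G#, B#, D#.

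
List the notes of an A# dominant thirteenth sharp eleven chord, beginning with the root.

A-sharp, C-double-sharp, E-sharp, G-sharp, B-sharp, D-double-sharp, F-double-sharp

A# dominant thirteenth sharp eleven: dominant thirteenth sharp eleven on A-sharp.
Root: A-sharp
Major 3rd (3rd): C-double-sharp
Perfect 5th (5th): E-sharp
Minor 7th (7th): G-sharp
Major 9th (9th): B-sharp
Augmented 11th (11th): D-double-sharp
Major 13th (13th): F-double-sharp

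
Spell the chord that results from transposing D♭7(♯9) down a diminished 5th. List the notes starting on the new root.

G, B, D, F, A#

Transposed root: Db → G (diminished 5th down). So we spell G dominant seventh sharp nine:
root → G
3rd (major 3rd) → B
5th (perfect 5th) → D
7th (minor 7th) → F
9th (augmented 9th) → A#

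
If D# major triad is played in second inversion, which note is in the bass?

A-sharp

D# major triad in root position is D-sharp–F-double-sharp–A-sharp.
Second inversion places the fifth in the bass, which is A-sharp.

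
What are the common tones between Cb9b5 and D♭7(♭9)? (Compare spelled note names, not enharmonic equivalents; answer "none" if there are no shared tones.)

Cb9b5: Cb Eb Gbb Bbb Db
D♭7(♭9): Db F Ab Cb Ebb
Common to both → Cb, Db.

Cb Db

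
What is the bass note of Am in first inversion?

C

Am = A–C–E. First inversion → third in the bass = C.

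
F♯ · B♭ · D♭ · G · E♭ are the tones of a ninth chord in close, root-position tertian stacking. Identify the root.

E♭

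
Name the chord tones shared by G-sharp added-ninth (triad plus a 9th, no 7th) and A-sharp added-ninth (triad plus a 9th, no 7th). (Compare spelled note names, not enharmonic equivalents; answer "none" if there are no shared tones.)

B-sharp  A-sharp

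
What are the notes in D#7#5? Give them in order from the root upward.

D# F## A## C#

D#7#5: augmented seventh on D#.
Root: D#
Major 3rd (3rd): F##
Augmented 5th (5th): A##
Minor 7th (7th): C#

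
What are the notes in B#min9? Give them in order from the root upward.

B#min9: minor ninth on B♯.
- root: B♯
- minor 3rd: D♯
- perfect 5th: F𝄪
- minor 7th: A♯
- major 9th: C𝄪

B♯, D♯, F𝄪, A♯, C𝄪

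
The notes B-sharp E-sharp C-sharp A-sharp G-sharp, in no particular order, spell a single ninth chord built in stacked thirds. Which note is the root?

Arranged so that each adjacent pair is a third by letter name: A-sharp – C-sharp – E-sharp – G-sharp – B-sharp.
The bottom of that stack, A-sharp, is the root (this is A-sharp minor ninth).

A-sharp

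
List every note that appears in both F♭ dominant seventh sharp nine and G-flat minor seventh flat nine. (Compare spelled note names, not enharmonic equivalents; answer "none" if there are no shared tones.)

F♭ dominant seventh sharp nine: F-flat A-flat C-flat E-double-flat G
G-flat minor seventh flat nine: G-flat B-double-flat D-flat F-flat A-double-flat
Common to both → F-flat.

F-flat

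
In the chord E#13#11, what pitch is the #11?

A##

Root of E#13#11 = E#. The 11th is an augmented 11th: E# up an augmented 11th → A##.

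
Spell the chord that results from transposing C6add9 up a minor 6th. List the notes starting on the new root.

A♭  C  E♭  F  B♭

A minor 6th up from C is A♭, so the new chord is A♭ six-nine.
root → A♭
3rd (major 3rd) → C
5th (perfect 5th) → E♭
6th (major 6th) → F
9th (major 9th) → B♭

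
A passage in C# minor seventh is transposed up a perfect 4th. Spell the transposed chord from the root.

F-sharp  A  C-sharp  E

A perfect 4th up from C-sharp is F-sharp, so the new chord is F-sharp minor seventh.
F-sharp — root
A — minor 3rd
C-sharp — perfect 5th
E — minor 7th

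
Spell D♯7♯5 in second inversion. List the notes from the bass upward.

In root position, D♯7♯5 is D♯–F𝄪–A𝄪–C♯.
Second inversion puts the fifth (A𝄪) in the bass.

A𝄪, C♯, D♯, F𝄪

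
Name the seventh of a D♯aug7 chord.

Root of D♯aug7 = D♯. The 7th is a minor 7th: D♯ up a minor 7th → C♯.

C♯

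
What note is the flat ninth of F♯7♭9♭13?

G

Root of F♯7♭9♭13 = F#. The 9th is a minor 9th: F# up a minor 9th → G.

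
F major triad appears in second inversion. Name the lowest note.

F major triad = F–A–C. Second inversion → fifth in the bass = C.

C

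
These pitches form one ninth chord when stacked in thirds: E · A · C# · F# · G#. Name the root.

Stacking in thirds gives F# – A – C# – E – G#, so F# is the root — F# minor ninth.

F#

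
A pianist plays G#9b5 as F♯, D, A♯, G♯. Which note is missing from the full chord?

B♯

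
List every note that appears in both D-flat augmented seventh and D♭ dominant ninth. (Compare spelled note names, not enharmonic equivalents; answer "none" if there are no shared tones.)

D-flat  F  C-flat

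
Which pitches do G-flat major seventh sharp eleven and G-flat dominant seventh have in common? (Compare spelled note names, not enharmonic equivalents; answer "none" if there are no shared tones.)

Gb, Bb, Db

G-flat major seventh sharp eleven: Gb Bb Db F C
G-flat dominant seventh: Gb Bb Db Fb
Common to both → Gb, Bb, Db.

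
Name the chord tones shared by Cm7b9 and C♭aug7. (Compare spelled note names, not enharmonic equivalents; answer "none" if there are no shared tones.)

Cm7b9 = C, Eb, G, Bb, Db.
C♭aug7 = Cb, Eb, G, Bbb.
Shared: Eb, G.

Eb, G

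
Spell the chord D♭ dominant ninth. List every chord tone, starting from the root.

Root D-flat, quality dominant ninth:
- root: D-flat
- major 3rd: F
- perfect 5th: A-flat
- minor 7th: C-flat
- major 9th: E-flat

D-flat  F  A-flat  C-flat  E-flat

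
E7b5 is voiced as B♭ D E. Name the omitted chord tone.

E7b5 = E, G♯, B♭, D. The voicing lacks the 3rd (major 3rd), G♯.

G♯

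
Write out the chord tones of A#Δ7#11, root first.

A# C## E# G## D##

Root A#, quality major seventh sharp eleven:
Root: A#
Major 3rd (3rd): C##
Perfect 5th (5th): E#
Major 7th (7th): G##
Augmented 11th (11th): D##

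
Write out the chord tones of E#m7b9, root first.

E# G# B# D# F#

Root E#, quality minor seventh flat nine:
- root: E#
- minor 3rd: G#
- perfect 5th: B#
- minor 7th: D#
- minor 9th: F#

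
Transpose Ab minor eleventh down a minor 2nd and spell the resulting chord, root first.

Transposed root: A-flat → G (minor 2nd down). So we spell G minor eleventh:
G — root
B-flat — minor 3rd
D — perfect 5th
F — minor 7th
A — major 9th
C — perfect 11th

G  B-flat  D  F  A  C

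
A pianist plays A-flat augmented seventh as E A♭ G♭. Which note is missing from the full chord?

C

The full A-flat augmented seventh chord is A♭, C, E, G♭.
Comparing with the voicing, the major 3rd (3rd) — C — is absent.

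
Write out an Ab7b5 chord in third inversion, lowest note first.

Ab7b5 = A♭–C–E𝄫–G♭; third inversion → seventh (G♭) lowest.

G♭ A♭ C E𝄫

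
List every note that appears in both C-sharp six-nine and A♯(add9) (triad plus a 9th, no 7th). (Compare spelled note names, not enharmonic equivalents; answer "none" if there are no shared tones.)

C-sharp six-nine: C# E# G# A# D#
A♯(add9): A# C## E# B#
Common to both → E#, A#.

E# – A#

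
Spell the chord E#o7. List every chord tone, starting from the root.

E#o7: diminished seventh on E♯.
E♯ — root
G♯ — minor 3rd
B — diminished 5th
D — diminished 7th

E♯ – G♯ – B – D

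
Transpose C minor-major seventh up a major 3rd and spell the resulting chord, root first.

C up a major 3rd → E. New chord: E minor-major seventh.
root → E
3rd (minor 3rd) → G
5th (perfect 5th) → B
7th (major 7th) → D-sharp

E, G, B, D-sharp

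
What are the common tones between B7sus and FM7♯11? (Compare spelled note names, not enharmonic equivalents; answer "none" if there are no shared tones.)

B7sus: B E F# A
FM7♯11: F A C E B
Common to both → B, E, A.

B, E, A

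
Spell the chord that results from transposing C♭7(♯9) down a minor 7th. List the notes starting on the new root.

Db, F, Ab, Cb, E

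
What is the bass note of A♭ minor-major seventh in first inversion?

A♭ minor-major seventh in root position is Ab–Cb–Eb–G.
First inversion places the third in the bass, which is Cb.

Cb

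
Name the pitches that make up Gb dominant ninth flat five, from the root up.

G-flat, B-flat, D-double-flat, F-flat, A-flat

Gb dominant ninth flat five: dominant ninth flat five on G-flat.
Root: G-flat
Major 3rd (3rd): B-flat
Diminished 5th (5th): D-double-flat
Minor 7th (7th): F-flat
Major 9th (9th): A-flat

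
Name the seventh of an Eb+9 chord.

Db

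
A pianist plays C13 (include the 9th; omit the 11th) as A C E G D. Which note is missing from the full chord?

C13 = C, E, G, Bb, D, A. The voicing lacks the 7th (minor 7th), Bb.

Bb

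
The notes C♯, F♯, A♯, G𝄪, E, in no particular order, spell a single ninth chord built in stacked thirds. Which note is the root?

F♯

Stacking in thirds gives F♯ – A♯ – C♯ – E – G𝄪, so F♯ is the root — F♯ dominant seventh sharp nine.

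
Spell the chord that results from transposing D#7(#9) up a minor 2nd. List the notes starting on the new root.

E, G#, B, D, F##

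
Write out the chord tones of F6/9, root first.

Root F, quality six-nine:
F — root
A — major 3rd
C — perfect 5th
D — major 6th
G — major 9th

F  A  C  D  G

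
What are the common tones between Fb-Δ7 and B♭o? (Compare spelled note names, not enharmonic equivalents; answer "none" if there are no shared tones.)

Fb

Fb-Δ7 = Fb, Abb, Cb, Eb.
B♭o = Bb, Db, Fb.
Shared: Fb.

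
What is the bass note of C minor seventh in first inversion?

C minor seventh in root position is C–E♭–G–B♭.
First inversion places the third in the bass, which is E♭.

E♭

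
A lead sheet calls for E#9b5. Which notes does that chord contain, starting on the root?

E#  G##  B  D#  F##

E#9b5 is a dominant ninth flat five built on E#.
E# — root
G## — major 3rd
B — diminished 5th
D# — minor 7th
F## — major 9th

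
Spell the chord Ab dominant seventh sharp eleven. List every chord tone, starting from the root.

Root Ab, quality dominant seventh sharp eleven:
root → Ab
3rd (major 3rd) → C
5th (perfect 5th) → Eb
7th (minor 7th) → Gb
11th (augmented 11th) → D

Ab  C  Eb  Gb  D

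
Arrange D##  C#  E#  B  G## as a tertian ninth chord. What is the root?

C#

Stacking in thirds gives C# – E# – G## – B – D##, so C# is the root — C# dominant seventh sharp nine sharp five.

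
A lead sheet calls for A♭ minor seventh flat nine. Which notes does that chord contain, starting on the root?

A-flat, C-flat, E-flat, G-flat, B-double-flat

A♭ minor seventh flat nine: minor seventh flat nine on A-flat.
Root: A-flat
Minor 3rd (3rd): C-flat
Perfect 5th (5th): E-flat
Minor 7th (7th): G-flat
Minor 9th (9th): B-double-flat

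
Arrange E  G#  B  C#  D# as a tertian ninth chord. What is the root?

Arranged so that each adjacent pair is a third by letter name: C# – E – G# – B – D#.
The bottom of that stack, C#, is the root (this is C# minor ninth).

C#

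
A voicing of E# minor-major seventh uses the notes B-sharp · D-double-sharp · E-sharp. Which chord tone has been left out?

G-sharp

The full E# minor-major seventh chord is E-sharp, G-sharp, B-sharp, D-double-sharp.
Comparing with the voicing, the minor 3rd (3rd) — G-sharp — is absent.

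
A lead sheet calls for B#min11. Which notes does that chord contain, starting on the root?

B#  D#  F##  A#  C##  E#

B#min11: minor eleventh on B#.
- root: B#
- minor 3rd: D#
- perfect 5th: F##
- minor 7th: A#
- major 9th: C##
- perfect 11th: E#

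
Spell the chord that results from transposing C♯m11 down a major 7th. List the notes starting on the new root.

D, F, A, C, E, G

A major 7th down from C# is D, so the new chord is D minor eleventh.
Root: D
Minor 3rd (3rd): F
Perfect 5th (5th): A
Minor 7th (7th): C
Major 9th (9th): E
Perfect 11th (11th): G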